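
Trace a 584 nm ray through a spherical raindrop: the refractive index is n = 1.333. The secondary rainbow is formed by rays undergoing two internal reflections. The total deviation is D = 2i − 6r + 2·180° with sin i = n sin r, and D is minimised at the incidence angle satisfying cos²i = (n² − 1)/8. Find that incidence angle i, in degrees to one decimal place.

71.8°

cos²i = (1.333² − 1)/8 = (1.77689 − 1)/8 = 0.09711.
cos i = 0.31163, so i = 71.843°.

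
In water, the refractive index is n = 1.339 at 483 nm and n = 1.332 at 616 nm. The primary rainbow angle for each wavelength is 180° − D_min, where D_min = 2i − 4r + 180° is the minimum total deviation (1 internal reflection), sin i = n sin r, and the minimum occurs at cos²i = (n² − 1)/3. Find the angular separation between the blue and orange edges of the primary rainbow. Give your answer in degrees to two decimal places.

At 483 nm (n = 1.339): cos²i = 0.26431 → i = 59.062°, r = 39.834°, D_min = 138.786°, rainbow angle = 41.214°.
At 616 nm (n = 1.332): cos²i = 0.25807 → i = 59.469°, r = 40.290°, D_min = 137.776°, rainbow angle = 42.224°.
Angular width = |41.214° − 42.224°| = 1.010°.

1.01°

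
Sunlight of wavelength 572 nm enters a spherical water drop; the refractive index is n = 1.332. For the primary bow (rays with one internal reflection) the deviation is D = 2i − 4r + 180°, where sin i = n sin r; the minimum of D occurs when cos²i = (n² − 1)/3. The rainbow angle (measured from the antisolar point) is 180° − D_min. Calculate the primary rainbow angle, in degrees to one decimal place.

cos²i = (1.77422 − 1)/3 = 0.25807; i = arccos(0.50801) = 59.469°.
sin r = sin 59.469°/1.332 = 0.64666; r = 40.290°.
D_min = 2·59.469° − 4·40.290° + 180° = 137.776°.
Rainbow angle = 180° − D_min = 42.224°.

42.2°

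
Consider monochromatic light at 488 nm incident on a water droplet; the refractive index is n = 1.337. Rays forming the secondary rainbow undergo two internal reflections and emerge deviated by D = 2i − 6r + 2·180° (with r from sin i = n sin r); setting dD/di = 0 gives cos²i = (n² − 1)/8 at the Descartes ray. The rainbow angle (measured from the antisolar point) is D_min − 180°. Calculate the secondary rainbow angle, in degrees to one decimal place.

cos²i = (1.78757 − 1)/8 = 0.09845; i = arccos(0.31376) = 71.714°.
sin r = sin 71.714°/1.337 = 0.71017; r = 45.249°.
D_min = 2·71.714° − 6·45.249° + 360° = 231.934°.
Rainbow angle = D_min − 180° = 51.934°.

51.9°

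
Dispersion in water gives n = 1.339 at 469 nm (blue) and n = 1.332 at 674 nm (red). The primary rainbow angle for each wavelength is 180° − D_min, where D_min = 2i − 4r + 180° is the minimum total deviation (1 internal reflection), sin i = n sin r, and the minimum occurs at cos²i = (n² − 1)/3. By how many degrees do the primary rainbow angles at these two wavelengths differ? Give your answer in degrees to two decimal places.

1.01°

At 469 nm (n = 1.339): cos²i = 0.26431 → i = 59.062°, r = 39.834°, D_min = 138.786°, rainbow angle = 41.214°.
At 674 nm (n = 1.332): cos²i = 0.25807 → i = 59.469°, r = 40.290°, D_min = 137.776°, rainbow angle = 42.224°.
Angular width = |41.214° − 42.224°| = 1.010°.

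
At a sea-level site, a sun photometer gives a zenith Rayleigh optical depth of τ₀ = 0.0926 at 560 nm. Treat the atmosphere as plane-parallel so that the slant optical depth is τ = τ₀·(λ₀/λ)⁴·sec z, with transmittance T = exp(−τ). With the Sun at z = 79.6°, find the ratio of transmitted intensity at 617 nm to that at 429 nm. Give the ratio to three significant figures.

Airmass: sec 79.6° = 5.5396.
τ(617 nm) = 0.0926 × (560/617)⁴ × 5.5396 = 0.0926 × 0.6786 × 5.5396 = 0.3481.
τ(429 nm) = 0.0926 × (560/429)⁴ × 5.5396 = 0.0926 × 2.9035 × 5.5396 = 1.4894.
T(617)/T(429) = exp(τ_B − τ_A) = exp(1.1413) = 3.1308.

3.13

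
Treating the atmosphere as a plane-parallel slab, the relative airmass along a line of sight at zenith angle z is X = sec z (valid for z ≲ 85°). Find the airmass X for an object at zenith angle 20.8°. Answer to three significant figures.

X = sec z = 1/cos 20.8° = 1/0.9348 = 1.0697.

1.07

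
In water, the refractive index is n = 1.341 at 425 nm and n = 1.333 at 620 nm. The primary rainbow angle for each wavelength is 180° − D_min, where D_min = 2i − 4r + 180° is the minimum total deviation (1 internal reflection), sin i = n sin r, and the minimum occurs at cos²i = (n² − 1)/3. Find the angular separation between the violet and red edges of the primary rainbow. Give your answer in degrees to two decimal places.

1.15°

At 425 nm (n = 1.341): cos²i = 0.26609 → i = 58.946°, r = 39.705°, D_min = 139.071°, rainbow angle = 40.929°.
At 620 nm (n = 1.333): cos²i = 0.25896 → i = 59.410°, r = 40.225°, D_min = 137.922°, rainbow angle = 42.078°.
Angular width = |40.929° − 42.078°| = 1.149°.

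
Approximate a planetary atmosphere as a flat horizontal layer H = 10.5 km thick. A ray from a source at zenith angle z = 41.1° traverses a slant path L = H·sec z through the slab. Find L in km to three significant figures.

sec z = 1/cos 41.1° = 1.3270.
L = 10.5 × 1.3270 = 13.934 km.

13.9 km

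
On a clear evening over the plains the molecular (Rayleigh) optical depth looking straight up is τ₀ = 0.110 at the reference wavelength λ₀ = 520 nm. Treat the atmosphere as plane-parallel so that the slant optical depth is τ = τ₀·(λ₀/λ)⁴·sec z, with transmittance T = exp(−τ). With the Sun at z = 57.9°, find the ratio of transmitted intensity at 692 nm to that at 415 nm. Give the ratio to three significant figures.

1.56

Airmass: sec 57.9° = 1.8818.
τ(692 nm) = 0.110 × (520/692)⁴ × 1.8818 = 0.110 × 0.3189 × 1.8818 = 0.0660.
τ(415 nm) = 0.110 × (520/415)⁴ × 1.8818 = 0.110 × 2.4650 × 1.8818 = 0.5103.
T(692)/T(415) = exp(τ_B − τ_A) = exp(0.4443) = 1.5593.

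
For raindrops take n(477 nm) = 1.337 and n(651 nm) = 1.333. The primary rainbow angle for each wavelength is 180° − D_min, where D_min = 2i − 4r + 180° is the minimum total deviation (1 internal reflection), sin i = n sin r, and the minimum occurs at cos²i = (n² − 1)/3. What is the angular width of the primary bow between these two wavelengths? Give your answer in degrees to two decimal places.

At 477 nm (n = 1.337): cos²i = 0.26252 → i = 59.178°, r = 39.964°, D_min = 138.500°, rainbow angle = 41.500°.
At 651 nm (n = 1.333): cos²i = 0.25896 → i = 59.410°, r = 40.225°, D_min = 137.922°, rainbow angle = 42.078°.
Angular width = |41.500° − 42.078°| = 0.578°.

0.58°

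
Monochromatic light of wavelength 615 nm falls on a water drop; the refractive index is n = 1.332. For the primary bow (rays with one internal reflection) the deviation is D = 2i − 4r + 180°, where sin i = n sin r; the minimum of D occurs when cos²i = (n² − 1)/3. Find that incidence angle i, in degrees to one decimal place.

cos²i = (1.332² − 1)/3 = (1.77422 − 1)/3 = 0.25807.
cos i = 0.50801, so i = 59.469°.

59.5°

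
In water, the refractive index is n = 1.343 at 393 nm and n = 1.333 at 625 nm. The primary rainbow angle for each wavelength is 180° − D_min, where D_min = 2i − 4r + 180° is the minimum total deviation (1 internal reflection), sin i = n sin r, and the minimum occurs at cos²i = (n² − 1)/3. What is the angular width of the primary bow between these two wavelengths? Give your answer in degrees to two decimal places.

1.43°

At 393 nm (n = 1.343): cos²i = 0.26788 → i = 58.830°, r = 39.577°, D_min = 139.354°, rainbow angle = 40.646°.
At 625 nm (n = 1.333): cos²i = 0.25896 → i = 59.410°, r = 40.225°, D_min = 137.922°, rainbow angle = 42.078°.
Angular width = |40.646° − 42.078°| = 1.432°.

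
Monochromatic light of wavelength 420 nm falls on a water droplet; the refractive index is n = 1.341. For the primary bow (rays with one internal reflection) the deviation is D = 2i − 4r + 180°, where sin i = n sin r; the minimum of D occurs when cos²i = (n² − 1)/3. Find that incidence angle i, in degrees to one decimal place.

cos²i = (1.341² − 1)/3 = (1.79828 − 1)/3 = 0.26609.
cos i = 0.51584, so i = 58.946°.

58.9°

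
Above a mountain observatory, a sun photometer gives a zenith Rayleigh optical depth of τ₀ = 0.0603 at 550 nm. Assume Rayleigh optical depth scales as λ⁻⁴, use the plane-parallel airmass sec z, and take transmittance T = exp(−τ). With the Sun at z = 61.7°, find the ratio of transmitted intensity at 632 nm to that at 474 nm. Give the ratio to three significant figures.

Airmass: sec 61.7° = 2.1093.
τ(632 nm) = 0.0603 × (550/632)⁴ × 2.1093 = 0.0603 × 0.5736 × 2.1093 = 0.0730.
τ(474 nm) = 0.0603 × (550/474)⁴ × 2.1093 = 0.0603 × 1.8127 × 2.1093 = 0.2306.
T(632)/T(474) = exp(τ_B − τ_A) = exp(0.1576) = 1.1707.

1.17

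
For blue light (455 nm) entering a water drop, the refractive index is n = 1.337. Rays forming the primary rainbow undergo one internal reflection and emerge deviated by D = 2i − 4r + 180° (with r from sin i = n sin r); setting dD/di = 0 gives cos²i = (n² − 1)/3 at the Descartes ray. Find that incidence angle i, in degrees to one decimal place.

59.2°

cos²i = (1.337² − 1)/3 = (1.78757 − 1)/3 = 0.26252.
cos i = 0.51237, so i = 59.178°.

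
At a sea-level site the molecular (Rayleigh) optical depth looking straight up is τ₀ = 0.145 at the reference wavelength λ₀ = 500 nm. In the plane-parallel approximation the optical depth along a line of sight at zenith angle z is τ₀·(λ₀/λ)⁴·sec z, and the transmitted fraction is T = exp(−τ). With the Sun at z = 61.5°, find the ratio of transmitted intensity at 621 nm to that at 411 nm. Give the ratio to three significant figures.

1.71

Airmass: sec 61.5° = 2.0957.
τ(621 nm) = 0.145 × (500/621)⁴ × 2.0957 = 0.145 × 0.4203 × 2.0957 = 0.1277.
τ(411 nm) = 0.145 × (500/411)⁴ × 2.0957 = 0.145 × 2.1903 × 2.0957 = 0.6656.
T(621)/T(411) = exp(τ_B − τ_A) = exp(0.5379) = 1.7124.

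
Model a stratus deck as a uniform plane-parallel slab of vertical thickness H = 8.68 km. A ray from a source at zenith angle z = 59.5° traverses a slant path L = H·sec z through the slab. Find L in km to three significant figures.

17.1 km

sec z = 1/cos 59.5° = 1.9703.
L = 8.68 × 1.9703 = 17.102 km.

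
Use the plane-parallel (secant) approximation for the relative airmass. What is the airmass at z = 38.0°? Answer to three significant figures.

1.27

X = sec z = 1/cos 38.0° = 1/0.7880 = 1.2690.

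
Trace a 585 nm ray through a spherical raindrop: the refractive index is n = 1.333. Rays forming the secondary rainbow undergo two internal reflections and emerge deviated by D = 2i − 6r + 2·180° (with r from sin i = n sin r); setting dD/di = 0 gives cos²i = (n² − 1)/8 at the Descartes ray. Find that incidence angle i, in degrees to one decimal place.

cos²i = (1.333² − 1)/8 = (1.77689 − 1)/8 = 0.09711.
cos i = 0.31163, so i = 71.843°.

71.8°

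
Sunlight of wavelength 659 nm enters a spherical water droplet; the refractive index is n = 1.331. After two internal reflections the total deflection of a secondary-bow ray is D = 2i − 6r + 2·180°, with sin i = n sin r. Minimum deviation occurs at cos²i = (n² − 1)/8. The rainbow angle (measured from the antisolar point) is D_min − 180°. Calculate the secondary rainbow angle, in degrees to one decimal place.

cos²i = (1.77156 − 1)/8 = 0.09645; i = arccos(0.31056) = 71.907°.
sin r = sin 71.907°/1.331 = 0.71417; r = 45.575°.
D_min = 2·71.907° − 6·45.575° + 360° = 230.365°.
Rainbow angle = D_min − 180° = 50.365°.

50.4°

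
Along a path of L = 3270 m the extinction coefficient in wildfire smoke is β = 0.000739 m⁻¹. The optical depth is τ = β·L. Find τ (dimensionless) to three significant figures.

τ = β·L = 0.000739 × 3270 = 2.4165.

2.42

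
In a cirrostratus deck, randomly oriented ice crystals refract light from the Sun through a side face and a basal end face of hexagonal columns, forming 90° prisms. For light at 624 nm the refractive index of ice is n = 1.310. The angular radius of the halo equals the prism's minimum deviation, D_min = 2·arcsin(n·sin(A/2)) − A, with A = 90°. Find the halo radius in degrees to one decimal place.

n·sin(A/2) = 1.310 × sin 45° = 1.310 × 0.7071 = 0.9263.
D_min = 2·arcsin(0.9263) − 90° = 2 × 67.867° − 90° = 45.733°.

45.7°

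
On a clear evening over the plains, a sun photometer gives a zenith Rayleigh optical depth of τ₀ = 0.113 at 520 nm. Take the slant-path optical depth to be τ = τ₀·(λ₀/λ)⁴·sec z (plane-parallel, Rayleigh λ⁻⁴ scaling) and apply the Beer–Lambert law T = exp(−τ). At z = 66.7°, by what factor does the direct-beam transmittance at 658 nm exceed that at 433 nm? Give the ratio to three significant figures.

1.62

Airmass: sec 66.7° = 2.5282.
τ(658 nm) = 0.113 × (520/658)⁴ × 2.5282 = 0.113 × 0.3900 × 2.5282 = 0.1114.
τ(433 nm) = 0.113 × (520/433)⁴ × 2.5282 = 0.113 × 2.0800 × 2.5282 = 0.5942.
T(658)/T(433) = exp(τ_B − τ_A) = exp(0.4828) = 1.6206.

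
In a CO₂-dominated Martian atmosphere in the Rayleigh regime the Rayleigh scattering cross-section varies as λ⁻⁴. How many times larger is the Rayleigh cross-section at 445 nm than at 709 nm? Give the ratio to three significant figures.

6.44

Rayleigh scattering ∝ λ⁻⁴, so the ratio of coefficients is the inverse fourth power of the wavelength ratio.
σ(445)/σ(709) = (709/445)⁴ = (1.5933)⁴ = 6.444.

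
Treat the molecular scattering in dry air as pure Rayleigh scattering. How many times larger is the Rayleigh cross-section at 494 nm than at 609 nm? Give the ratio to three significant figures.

Rayleigh scattering ∝ λ⁻⁴, so the ratio of coefficients is the inverse fourth power of the wavelength ratio.
σ(494)/σ(609) = (609/494)⁴ = (1.2328)⁴ = 2.31.

2.31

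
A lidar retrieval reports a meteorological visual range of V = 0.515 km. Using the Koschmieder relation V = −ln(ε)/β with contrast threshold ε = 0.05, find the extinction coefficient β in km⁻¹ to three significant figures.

β = −ln(0.05) / V = 2.996 / 0.515 = 5.8170 km⁻¹.

5.82 km⁻¹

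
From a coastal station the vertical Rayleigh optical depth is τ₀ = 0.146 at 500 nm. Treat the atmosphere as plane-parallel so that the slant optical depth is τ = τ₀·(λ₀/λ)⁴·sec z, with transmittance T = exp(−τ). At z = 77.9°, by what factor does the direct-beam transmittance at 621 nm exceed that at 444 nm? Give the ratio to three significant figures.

2.29

Airmass: sec 77.9° = 4.7706.
τ(621 nm) = 0.146 × (500/621)⁴ × 4.7706 = 0.146 × 0.4203 × 4.7706 = 0.2927.
τ(444 nm) = 0.146 × (500/444)⁴ × 4.7706 = 0.146 × 1.6082 × 4.7706 = 1.1201.
T(621)/T(444) = exp(τ_B − τ_A) = exp(0.8274) = 2.2874.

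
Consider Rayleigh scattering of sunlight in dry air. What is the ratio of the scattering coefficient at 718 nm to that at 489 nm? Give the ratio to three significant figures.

0.215

Rayleigh scattering ∝ λ⁻⁴, so the ratio of coefficients is the inverse fourth power of the wavelength ratio.
σ(718)/σ(489) = (489/718)⁴ = (0.6811)⁴ = 0.2151.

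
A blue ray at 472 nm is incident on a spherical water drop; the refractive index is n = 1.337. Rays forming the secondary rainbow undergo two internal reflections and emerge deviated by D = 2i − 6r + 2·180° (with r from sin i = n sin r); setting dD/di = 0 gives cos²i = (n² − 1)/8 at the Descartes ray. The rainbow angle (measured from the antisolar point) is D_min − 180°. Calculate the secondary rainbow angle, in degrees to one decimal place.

cos²i = (1.78757 − 1)/8 = 0.09845; i = arccos(0.31376) = 71.714°.
sin r = sin 71.714°/1.337 = 0.71017; r = 45.249°.
D_min = 2·71.714° − 6·45.249° + 360° = 231.934°.
Rainbow angle = D_min − 180° = 51.934°.

51.9°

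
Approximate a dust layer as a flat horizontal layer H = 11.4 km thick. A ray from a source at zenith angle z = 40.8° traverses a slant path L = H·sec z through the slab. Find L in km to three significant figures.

sec z = 1/cos 40.8° = 1.3210.
L = 11.4 × 1.3210 = 15.060 km.

15.1 km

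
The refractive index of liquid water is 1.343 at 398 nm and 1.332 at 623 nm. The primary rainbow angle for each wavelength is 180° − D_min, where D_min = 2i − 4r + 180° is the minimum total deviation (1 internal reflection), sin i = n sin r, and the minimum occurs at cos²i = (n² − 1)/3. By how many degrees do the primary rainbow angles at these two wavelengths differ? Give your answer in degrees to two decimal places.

At 398 nm (n = 1.343): cos²i = 0.26788 → i = 58.830°, r = 39.577°, D_min = 139.354°, rainbow angle = 40.646°.
At 623 nm (n = 1.332): cos²i = 0.25807 → i = 59.469°, r = 40.290°, D_min = 137.776°, rainbow angle = 42.224°.
Angular width = |40.646° − 42.224°| = 1.578°.

1.58°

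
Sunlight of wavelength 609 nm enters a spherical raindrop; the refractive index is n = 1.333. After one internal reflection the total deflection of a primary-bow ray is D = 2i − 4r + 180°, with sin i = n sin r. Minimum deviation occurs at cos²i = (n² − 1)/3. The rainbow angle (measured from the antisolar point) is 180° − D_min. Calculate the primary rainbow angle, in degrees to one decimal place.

42.1°

cos²i = (1.77689 − 1)/3 = 0.25896; i = arccos(0.50888) = 59.410°.
sin r = sin 59.410°/1.333 = 0.64579; r = 40.225°.
D_min = 2·59.410° − 4·40.225° + 180° = 137.922°.
Rainbow angle = 180° − D_min = 42.078°.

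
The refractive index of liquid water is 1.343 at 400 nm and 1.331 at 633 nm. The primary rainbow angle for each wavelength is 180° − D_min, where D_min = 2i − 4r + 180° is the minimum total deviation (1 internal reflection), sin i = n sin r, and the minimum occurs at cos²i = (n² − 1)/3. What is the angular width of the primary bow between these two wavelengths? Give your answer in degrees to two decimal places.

At 400 nm (n = 1.343): cos²i = 0.26788 → i = 58.830°, r = 39.577°, D_min = 139.354°, rainbow angle = 40.646°.
At 633 nm (n = 1.331): cos²i = 0.25719 → i = 59.527°, r = 40.356°, D_min = 137.630°, rainbow angle = 42.370°.
Angular width = |40.646° − 42.370°| = 1.724°.

1.72°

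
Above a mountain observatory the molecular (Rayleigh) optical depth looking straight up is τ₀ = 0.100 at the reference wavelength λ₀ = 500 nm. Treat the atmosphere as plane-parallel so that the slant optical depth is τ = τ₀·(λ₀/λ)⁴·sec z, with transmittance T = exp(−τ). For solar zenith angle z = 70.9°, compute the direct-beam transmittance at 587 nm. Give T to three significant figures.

sec 70.9° = 3.0561.
τ = 0.100 × (500/587)⁴ × 3.0561 = 0.100 × 0.5264 × 3.0561 = 0.1609.
T = exp(−0.1609) = 0.8514.

0.851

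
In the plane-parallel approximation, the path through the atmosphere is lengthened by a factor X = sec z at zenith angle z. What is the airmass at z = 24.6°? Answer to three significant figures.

1.10

X = sec z = 1/cos 24.6° = 1/0.9092 = 1.0998.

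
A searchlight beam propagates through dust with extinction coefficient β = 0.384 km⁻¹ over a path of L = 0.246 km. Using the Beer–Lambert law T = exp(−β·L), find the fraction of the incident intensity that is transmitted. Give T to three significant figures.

τ = β·L = 0.384 × 0.246 = 0.0945.
T = exp(−0.0945) = 0.9099.

0.910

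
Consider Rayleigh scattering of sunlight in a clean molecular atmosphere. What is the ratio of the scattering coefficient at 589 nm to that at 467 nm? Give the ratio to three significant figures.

Rayleigh scattering ∝ λ⁻⁴, so the ratio of coefficients is the inverse fourth power of the wavelength ratio.
σ(589)/σ(467) = (467/589)⁴ = (0.7929)⁴ = 0.3952.

0.395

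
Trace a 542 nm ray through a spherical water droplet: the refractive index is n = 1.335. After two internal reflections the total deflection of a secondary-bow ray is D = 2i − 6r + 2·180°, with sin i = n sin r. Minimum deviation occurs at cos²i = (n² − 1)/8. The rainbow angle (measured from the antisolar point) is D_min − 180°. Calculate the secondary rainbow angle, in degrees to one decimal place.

cos²i = (1.78222 − 1)/8 = 0.09778; i = arccos(0.31269) = 71.778°.
sin r = sin 71.778°/1.335 = 0.71150; r = 45.357°.
D_min = 2·71.778° − 6·45.357° + 360° = 231.414°.
Rainbow angle = D_min − 180° = 51.414°.

51.4°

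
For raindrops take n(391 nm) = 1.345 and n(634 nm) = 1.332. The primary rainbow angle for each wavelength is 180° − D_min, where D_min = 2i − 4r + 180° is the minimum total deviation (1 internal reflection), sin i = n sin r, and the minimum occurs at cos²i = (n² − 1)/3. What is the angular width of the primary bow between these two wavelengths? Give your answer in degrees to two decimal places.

At 391 nm (n = 1.345): cos²i = 0.26967 → i = 58.715°, r = 39.448°, D_min = 139.635°, rainbow angle = 40.365°.
At 634 nm (n = 1.332): cos²i = 0.25807 → i = 59.469°, r = 40.290°, D_min = 137.776°, rainbow angle = 42.224°.
Angular width = |40.365° − 42.224°| = 1.859°.

1.86°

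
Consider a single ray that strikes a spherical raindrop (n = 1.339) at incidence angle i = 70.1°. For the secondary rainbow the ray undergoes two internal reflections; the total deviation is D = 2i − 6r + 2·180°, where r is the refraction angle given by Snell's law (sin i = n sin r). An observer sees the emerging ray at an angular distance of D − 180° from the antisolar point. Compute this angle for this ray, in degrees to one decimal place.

sin r = sin 70.1° / 1.339 = 0.9403/1.339 = 0.7022; r = 44.61°.
D = 2·70.1° − 6·44.61° + 2·180° = 140.20° − 267.64° + 360° = 232.56°.
Angle from antisolar point = D − 180° = 52.56°.

52.6°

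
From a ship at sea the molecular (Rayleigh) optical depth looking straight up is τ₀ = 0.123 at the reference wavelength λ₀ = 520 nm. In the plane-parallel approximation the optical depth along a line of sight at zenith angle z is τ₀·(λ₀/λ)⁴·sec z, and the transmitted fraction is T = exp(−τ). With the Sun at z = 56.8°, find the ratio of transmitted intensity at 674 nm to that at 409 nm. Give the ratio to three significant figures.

1.66

Airmass: sec 56.8° = 1.8263.
τ(674 nm) = 0.123 × (520/674)⁴ × 1.8263 = 0.123 × 0.3543 × 1.8263 = 0.0796.
τ(409 nm) = 0.123 × (520/409)⁴ × 1.8263 = 0.123 × 2.6129 × 1.8263 = 0.5869.
T(674)/T(409) = exp(τ_B − τ_A) = exp(0.5073) = 1.6609.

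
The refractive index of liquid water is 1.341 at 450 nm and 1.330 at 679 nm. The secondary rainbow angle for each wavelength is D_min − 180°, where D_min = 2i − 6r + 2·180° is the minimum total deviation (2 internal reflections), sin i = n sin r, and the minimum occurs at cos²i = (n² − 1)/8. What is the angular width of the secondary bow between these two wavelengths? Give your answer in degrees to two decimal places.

2.86°

At 450 nm (n = 1.341): cos²i = 0.09979 → i = 71.586°, r = 45.034°, D_min = 232.966°, rainbow angle = 52.966°.
At 679 nm (n = 1.330): cos²i = 0.09611 → i = 71.940°, r = 45.630°, D_min = 230.101°, rainbow angle = 50.101°.
Angular width = |52.966° − 50.101°| = 2.865°.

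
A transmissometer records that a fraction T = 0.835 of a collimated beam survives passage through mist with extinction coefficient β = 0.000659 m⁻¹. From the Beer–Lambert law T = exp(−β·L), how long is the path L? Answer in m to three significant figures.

274 m

Beer–Lambert: T = exp(−βL) ⇒ L = −ln(T)/β = −ln(0.835)/0.000659 = 0.1803/0.000659 = 273.6 m.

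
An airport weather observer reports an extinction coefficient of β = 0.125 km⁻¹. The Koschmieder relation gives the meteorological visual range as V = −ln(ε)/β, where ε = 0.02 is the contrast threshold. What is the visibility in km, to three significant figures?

31.3 km

V = −ln(0.02) / 0.125 = 3.912 / 0.125 = 31.2962 km.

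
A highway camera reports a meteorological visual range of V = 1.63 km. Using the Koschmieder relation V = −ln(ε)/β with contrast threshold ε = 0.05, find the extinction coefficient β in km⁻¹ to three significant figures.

β = −ln(0.05) / V = 2.996 / 1.63 = 1.8379 km⁻¹.

1.84 km⁻¹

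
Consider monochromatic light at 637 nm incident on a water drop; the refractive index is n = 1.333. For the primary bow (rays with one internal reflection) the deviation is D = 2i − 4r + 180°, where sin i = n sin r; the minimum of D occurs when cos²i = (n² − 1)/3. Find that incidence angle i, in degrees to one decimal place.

59.4°

cos²i = (1.333² − 1)/3 = (1.77689 − 1)/3 = 0.25896.
cos i = 0.50888, so i = 59.410°.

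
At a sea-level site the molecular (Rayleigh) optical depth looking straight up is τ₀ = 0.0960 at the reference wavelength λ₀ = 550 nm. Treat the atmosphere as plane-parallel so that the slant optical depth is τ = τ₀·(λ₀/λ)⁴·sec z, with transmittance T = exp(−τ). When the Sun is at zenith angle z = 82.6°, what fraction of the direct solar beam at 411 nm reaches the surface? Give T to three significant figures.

sec 82.6° = 7.7642.
τ = 0.0960 × (550/411)⁴ × 7.7642 = 0.0960 × 3.2069 × 7.7642 = 2.3903.
T = exp(−2.3903) = 0.0916.

0.0916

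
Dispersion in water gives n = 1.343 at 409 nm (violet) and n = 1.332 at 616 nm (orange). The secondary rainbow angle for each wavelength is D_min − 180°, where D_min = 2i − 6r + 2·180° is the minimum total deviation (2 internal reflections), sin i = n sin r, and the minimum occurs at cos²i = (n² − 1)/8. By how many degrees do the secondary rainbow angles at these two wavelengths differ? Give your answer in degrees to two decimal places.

At 409 nm (n = 1.343): cos²i = 0.10046 → i = 71.522°, r = 44.928°, D_min = 233.478°, rainbow angle = 53.478°.
At 616 nm (n = 1.332): cos²i = 0.09678 → i = 71.875°, r = 45.520°, D_min = 230.628°, rainbow angle = 50.628°.
Angular width = |53.478° − 50.628°| = 2.849°.

2.85°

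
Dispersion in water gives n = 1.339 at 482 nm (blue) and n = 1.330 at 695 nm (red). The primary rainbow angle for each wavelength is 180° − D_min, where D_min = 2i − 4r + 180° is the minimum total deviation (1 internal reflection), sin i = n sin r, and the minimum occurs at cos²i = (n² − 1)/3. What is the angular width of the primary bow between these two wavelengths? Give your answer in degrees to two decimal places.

At 482 nm (n = 1.339): cos²i = 0.26431 → i = 59.062°, r = 39.834°, D_min = 138.786°, rainbow angle = 41.214°.
At 695 nm (n = 1.330): cos²i = 0.25630 → i = 59.585°, r = 40.422°, D_min = 137.484°, rainbow angle = 42.516°.
Angular width = |41.214° − 42.516°| = 1.303°.

1.30°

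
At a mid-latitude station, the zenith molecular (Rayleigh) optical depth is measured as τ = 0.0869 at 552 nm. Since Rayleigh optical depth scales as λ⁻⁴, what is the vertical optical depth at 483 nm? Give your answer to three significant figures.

0.148

τ(483 nm) = τ(552 nm) × (552/483)⁴ = 0.0869 × (1.1429)⁴ = 0.0869 × 1.7060 = 0.1482.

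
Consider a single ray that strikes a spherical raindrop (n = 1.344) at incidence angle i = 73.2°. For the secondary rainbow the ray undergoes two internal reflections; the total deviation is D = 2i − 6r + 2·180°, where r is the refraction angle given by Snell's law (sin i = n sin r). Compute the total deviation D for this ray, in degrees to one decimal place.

sin r = sin 73.2° / 1.344 = 0.9573/1.344 = 0.7123; r = 45.42°.
D = 2·73.2° − 6·45.42° + 2·180° = 146.40° − 272.53° + 360° = 233.87°.

233.9°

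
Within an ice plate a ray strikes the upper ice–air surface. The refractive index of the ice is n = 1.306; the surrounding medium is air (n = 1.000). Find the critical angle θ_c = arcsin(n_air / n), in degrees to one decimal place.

50.0°

sin θ_c = n_air / n = 1.000 / 1.306 = 0.7657.
θ_c = arcsin(0.7657) = 49.97°.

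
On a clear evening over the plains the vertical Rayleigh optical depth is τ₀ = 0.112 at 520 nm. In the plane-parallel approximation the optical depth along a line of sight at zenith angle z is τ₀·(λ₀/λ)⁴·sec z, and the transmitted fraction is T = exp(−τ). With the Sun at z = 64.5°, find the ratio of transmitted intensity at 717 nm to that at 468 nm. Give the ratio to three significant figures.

1.38

Airmass: sec 64.5° = 2.3228.
τ(717 nm) = 0.112 × (520/717)⁴ × 2.3228 = 0.112 × 0.2767 × 2.3228 = 0.0720.
τ(468 nm) = 0.112 × (520/468)⁴ × 2.3228 = 0.112 × 1.5242 × 2.3228 = 0.3965.
T(717)/T(468) = exp(τ_B − τ_A) = exp(0.3245) = 1.3834.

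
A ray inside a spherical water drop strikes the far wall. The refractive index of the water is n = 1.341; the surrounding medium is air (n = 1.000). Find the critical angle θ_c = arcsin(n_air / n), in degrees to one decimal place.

48.2°

sin θ_c = n_air / n = 1.000 / 1.341 = 0.7457.
θ_c = arcsin(0.7457) = 48.22°.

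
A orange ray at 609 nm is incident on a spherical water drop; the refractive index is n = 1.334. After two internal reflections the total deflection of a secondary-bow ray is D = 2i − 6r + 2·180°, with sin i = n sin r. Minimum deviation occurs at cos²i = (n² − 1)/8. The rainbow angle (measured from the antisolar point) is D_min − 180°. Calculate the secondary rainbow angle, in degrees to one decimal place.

51.2°

cos²i = (1.77956 − 1)/8 = 0.09744; i = arccos(0.31216) = 71.810°.
sin r = sin 71.810°/1.334 = 0.71217; r = 45.411°.
D_min = 2·71.810° − 6·45.411° + 360° = 231.153°.
Rainbow angle = D_min − 180° = 51.153°.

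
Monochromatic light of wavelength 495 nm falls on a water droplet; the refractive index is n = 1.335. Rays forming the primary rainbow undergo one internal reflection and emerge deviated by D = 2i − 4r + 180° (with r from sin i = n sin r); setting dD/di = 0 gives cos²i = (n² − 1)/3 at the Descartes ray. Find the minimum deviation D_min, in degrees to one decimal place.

cos²i = (1.78222 − 1)/3 = 0.26074; i = arccos(0.51063) = 59.294°.
sin r = sin 59.294°/1.335 = 0.64405; r = 40.094°.
D_min = 2·59.294° − 4·40.094° + 180° = 138.212°.

138.2°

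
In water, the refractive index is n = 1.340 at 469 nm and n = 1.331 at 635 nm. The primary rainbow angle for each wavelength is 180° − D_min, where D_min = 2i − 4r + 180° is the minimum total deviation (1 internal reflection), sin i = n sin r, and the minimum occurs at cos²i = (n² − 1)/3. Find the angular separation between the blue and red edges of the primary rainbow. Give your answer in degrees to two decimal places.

1.30°

At 469 nm (n = 1.340): cos²i = 0.26520 → i = 59.004°, r = 39.770°, D_min = 138.929°, rainbow angle = 41.071°.
At 635 nm (n = 1.331): cos²i = 0.25719 → i = 59.527°, r = 40.356°, D_min = 137.630°, rainbow angle = 42.370°.
Angular width = |41.071° − 42.370°| = 1.299°.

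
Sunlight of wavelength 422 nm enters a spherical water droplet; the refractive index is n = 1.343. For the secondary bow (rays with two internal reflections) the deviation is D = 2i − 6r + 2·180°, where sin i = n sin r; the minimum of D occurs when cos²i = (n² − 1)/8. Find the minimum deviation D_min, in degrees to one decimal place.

cos²i = (1.80365 − 1)/8 = 0.10046; i = arccos(0.31695) = 71.522°.
sin r = sin 71.522°/1.343 = 0.70621; r = 44.928°.
D_min = 2·71.522° − 6·44.928° + 360° = 233.478°.

233.5°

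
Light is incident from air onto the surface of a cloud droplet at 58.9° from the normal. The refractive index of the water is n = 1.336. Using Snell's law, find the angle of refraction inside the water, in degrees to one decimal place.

39.9°

Snell: sin θ_r = sin θ_i / n = sin 58.9° / 1.336 = 0.8563 / 1.336 = 0.6409.
θ_r = arcsin(0.6409) = 39.86°.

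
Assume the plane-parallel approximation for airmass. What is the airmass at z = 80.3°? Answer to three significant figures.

X = sec z = 1/cos 80.3° = 1/0.1685 = 5.9351.

5.94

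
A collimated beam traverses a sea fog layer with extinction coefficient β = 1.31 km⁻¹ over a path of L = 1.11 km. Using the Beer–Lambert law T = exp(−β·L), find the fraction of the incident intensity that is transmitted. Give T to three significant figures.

τ = β·L = 1.31 × 1.11 = 1.4541.
T = exp(−1.4541) = 0.2336.

0.234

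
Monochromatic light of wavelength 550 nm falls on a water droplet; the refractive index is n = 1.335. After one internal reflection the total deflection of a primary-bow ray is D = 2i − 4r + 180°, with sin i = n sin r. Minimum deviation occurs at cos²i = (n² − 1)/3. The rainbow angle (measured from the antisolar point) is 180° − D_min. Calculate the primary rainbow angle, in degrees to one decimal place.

cos²i = (1.78222 − 1)/3 = 0.26074; i = arccos(0.51063) = 59.294°.
sin r = sin 59.294°/1.335 = 0.64405; r = 40.094°.
D_min = 2·59.294° − 4·40.094° + 180° = 138.212°.
Rainbow angle = 180° − D_min = 41.788°.

41.8°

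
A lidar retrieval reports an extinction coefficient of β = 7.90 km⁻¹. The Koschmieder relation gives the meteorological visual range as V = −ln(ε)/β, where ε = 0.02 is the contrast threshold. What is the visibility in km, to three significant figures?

0.495 km

V = −ln(0.02) / 7.90 = 3.912 / 7.90 = 0.4952 km.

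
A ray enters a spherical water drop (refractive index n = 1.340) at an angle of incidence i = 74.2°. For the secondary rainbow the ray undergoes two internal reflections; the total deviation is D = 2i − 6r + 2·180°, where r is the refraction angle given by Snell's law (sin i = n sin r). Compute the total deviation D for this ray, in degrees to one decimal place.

sin r = sin 74.2° / 1.340 = 0.9622/1.340 = 0.7181; r = 45.90°.
D = 2·74.2° − 6·45.90° + 2·180° = 148.40° − 275.37° + 360° = 233.03°.

233.0°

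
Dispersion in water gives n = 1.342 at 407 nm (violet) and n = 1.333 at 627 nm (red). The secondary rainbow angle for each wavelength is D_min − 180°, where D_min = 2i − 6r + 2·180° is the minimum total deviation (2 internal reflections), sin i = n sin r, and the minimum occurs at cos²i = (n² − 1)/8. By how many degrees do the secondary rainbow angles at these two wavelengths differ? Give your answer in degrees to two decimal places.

2.33°

At 407 nm (n = 1.342): cos²i = 0.10012 → i = 71.554°, r = 44.981°, D_min = 233.222°, rainbow angle = 53.222°.
At 627 nm (n = 1.333): cos²i = 0.09711 → i = 71.843°, r = 45.466°, D_min = 230.891°, rainbow angle = 50.891°.
Angular width = |53.222° − 50.891°| = 2.331°.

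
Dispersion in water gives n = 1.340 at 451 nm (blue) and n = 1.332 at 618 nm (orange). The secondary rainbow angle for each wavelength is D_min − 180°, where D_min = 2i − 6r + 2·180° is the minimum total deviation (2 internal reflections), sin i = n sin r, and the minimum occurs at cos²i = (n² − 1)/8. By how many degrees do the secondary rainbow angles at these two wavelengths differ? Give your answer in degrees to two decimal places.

2.08°

At 451 nm (n = 1.340): cos²i = 0.09945 → i = 71.618°, r = 45.088°, D_min = 232.709°, rainbow angle = 52.709°.
At 618 nm (n = 1.332): cos²i = 0.09678 → i = 71.875°, r = 45.520°, D_min = 230.628°, rainbow angle = 50.628°.
Angular width = |52.709° − 50.628°| = 2.080°.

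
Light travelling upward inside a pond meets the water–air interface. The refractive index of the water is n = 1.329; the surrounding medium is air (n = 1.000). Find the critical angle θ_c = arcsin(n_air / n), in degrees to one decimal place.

sin θ_c = n_air / n = 1.000 / 1.329 = 0.7524.
θ_c = arcsin(0.7524) = 48.80°.

48.8°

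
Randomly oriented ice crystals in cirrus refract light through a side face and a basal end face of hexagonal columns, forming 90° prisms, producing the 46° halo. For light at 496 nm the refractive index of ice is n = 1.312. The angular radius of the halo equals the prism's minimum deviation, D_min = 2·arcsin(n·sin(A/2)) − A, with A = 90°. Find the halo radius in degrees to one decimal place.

46.2°

n·sin(A/2) = 1.312 × sin 45° = 1.312 × 0.7071 = 0.9277.
D_min = 2·arcsin(0.9277) − 90° = 2 × 68.083° − 90° = 46.166°.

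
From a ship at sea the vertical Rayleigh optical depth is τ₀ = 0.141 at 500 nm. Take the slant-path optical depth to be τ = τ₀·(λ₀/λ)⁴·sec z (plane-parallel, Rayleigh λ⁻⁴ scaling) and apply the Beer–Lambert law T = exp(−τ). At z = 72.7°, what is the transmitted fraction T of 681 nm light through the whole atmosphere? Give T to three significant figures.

0.871

sec 72.7° = 3.3628.
τ = 0.141 × (500/681)⁴ × 3.3628 = 0.141 × 0.2906 × 3.3628 = 0.1378.
T = exp(−0.1378) = 0.8713.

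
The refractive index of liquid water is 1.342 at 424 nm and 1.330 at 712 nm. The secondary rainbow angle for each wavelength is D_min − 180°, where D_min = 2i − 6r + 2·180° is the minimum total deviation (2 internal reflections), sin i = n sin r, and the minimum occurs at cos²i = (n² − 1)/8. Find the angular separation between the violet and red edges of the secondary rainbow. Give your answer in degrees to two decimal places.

3.12°

At 424 nm (n = 1.342): cos²i = 0.10012 → i = 71.554°, r = 44.981°, D_min = 233.222°, rainbow angle = 53.222°.
At 712 nm (n = 1.330): cos²i = 0.09611 → i = 71.940°, r = 45.630°, D_min = 230.101°, rainbow angle = 50.101°.
Angular width = |53.222° − 50.101°| = 3.121°.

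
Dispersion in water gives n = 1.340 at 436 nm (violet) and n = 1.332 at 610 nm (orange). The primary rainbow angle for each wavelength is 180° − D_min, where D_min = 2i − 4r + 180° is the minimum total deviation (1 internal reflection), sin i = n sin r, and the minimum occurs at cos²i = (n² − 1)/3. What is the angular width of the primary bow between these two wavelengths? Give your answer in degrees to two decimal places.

1.15°

At 436 nm (n = 1.340): cos²i = 0.26520 → i = 59.004°, r = 39.770°, D_min = 138.929°, rainbow angle = 41.071°.
At 610 nm (n = 1.332): cos²i = 0.25807 → i = 59.469°, r = 40.290°, D_min = 137.776°, rainbow angle = 42.224°.
Angular width = |41.071° − 42.224°| = 1.153°.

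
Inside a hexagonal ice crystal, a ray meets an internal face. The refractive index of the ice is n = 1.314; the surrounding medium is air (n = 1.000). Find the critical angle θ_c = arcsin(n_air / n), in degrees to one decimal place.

49.6°

sin θ_c = n_air / n = 1.000 / 1.314 = 0.7610.
θ_c = arcsin(0.7610) = 49.56°.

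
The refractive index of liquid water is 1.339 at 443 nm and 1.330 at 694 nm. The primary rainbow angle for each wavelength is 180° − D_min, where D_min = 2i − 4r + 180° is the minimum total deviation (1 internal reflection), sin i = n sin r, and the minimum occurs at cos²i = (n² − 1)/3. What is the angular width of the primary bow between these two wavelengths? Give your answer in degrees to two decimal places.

1.30°

At 443 nm (n = 1.339): cos²i = 0.26431 → i = 59.062°, r = 39.834°, D_min = 138.786°, rainbow angle = 41.214°.
At 694 nm (n = 1.330): cos²i = 0.25630 → i = 59.585°, r = 40.422°, D_min = 137.484°, rainbow angle = 42.516°.
Angular width = |41.214° − 42.516°| = 1.303°.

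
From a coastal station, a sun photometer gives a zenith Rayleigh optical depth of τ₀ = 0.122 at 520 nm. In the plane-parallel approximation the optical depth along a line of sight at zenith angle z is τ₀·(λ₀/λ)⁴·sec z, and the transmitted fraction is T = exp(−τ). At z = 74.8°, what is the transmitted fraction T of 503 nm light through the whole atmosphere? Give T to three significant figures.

0.588

sec 74.8° = 3.8140.
τ = 0.122 × (520/503)⁴ × 3.8140 = 0.122 × 1.1422 × 3.8140 = 0.5315.
T = exp(−0.5315) = 0.5877.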